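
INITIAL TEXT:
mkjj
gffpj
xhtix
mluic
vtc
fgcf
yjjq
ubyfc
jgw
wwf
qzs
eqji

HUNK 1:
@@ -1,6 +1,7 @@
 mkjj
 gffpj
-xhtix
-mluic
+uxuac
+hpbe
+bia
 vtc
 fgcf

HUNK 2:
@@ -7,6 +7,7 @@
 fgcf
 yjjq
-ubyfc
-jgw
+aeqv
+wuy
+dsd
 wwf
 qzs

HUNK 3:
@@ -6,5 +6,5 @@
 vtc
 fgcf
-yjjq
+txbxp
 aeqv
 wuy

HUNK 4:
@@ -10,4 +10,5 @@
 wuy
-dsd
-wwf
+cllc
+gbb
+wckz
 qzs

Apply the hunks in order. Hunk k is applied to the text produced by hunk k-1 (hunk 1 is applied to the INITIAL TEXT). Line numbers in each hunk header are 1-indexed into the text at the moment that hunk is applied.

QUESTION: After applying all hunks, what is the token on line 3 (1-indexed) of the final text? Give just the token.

Hunk 1: at line 1 remove [xhtix,mluic] add [uxuac,hpbe,bia] -> 13 lines: mkjj gffpj uxuac hpbe bia vtc fgcf yjjq ubyfc jgw wwf qzs eqji
Hunk 2: at line 7 remove [ubyfc,jgw] add [aeqv,wuy,dsd] -> 14 lines: mkjj gffpj uxuac hpbe bia vtc fgcf yjjq aeqv wuy dsd wwf qzs eqji
Hunk 3: at line 6 remove [yjjq] add [txbxp] -> 14 lines: mkjj gffpj uxuac hpbe bia vtc fgcf txbxp aeqv wuy dsd wwf qzs eqji
Hunk 4: at line 10 remove [dsd,wwf] add [cllc,gbb,wckz] -> 15 lines: mkjj gffpj uxuac hpbe bia vtc fgcf txbxp aeqv wuy cllc gbb wckz qzs eqji
Final line 3: uxuac

Answer: uxuac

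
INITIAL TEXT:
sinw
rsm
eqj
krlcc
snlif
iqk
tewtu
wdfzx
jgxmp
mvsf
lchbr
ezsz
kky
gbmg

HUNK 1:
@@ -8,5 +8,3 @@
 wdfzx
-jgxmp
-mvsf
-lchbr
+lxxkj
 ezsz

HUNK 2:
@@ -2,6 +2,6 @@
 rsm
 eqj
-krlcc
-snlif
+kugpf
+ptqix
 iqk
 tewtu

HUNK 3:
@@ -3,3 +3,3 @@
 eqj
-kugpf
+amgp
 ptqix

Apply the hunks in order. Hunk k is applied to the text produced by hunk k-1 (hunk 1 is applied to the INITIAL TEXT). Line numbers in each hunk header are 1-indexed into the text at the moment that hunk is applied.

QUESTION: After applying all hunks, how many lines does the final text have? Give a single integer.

Answer: 12

Derivation:
Hunk 1: at line 8 remove [jgxmp,mvsf,lchbr] add [lxxkj] -> 12 lines: sinw rsm eqj krlcc snlif iqk tewtu wdfzx lxxkj ezsz kky gbmg
Hunk 2: at line 2 remove [krlcc,snlif] add [kugpf,ptqix] -> 12 lines: sinw rsm eqj kugpf ptqix iqk tewtu wdfzx lxxkj ezsz kky gbmg
Hunk 3: at line 3 remove [kugpf] add [amgp] -> 12 lines: sinw rsm eqj amgp ptqix iqk tewtu wdfzx lxxkj ezsz kky gbmg
Final line count: 12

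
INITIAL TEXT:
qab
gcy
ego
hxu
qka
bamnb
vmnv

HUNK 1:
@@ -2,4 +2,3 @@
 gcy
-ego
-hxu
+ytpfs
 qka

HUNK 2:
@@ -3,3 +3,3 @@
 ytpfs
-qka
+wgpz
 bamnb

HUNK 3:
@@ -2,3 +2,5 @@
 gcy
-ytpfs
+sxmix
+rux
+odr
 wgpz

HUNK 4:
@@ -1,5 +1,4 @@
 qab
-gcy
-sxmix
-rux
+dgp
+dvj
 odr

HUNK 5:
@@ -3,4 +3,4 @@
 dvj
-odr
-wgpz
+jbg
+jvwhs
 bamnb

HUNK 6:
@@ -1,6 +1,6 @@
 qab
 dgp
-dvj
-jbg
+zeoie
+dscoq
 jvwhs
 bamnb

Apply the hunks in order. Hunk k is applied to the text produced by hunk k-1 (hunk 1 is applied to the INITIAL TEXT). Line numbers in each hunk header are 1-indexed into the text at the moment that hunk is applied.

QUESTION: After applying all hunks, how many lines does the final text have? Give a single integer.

Hunk 1: at line 2 remove [ego,hxu] add [ytpfs] -> 6 lines: qab gcy ytpfs qka bamnb vmnv
Hunk 2: at line 3 remove [qka] add [wgpz] -> 6 lines: qab gcy ytpfs wgpz bamnb vmnv
Hunk 3: at line 2 remove [ytpfs] add [sxmix,rux,odr] -> 8 lines: qab gcy sxmix rux odr wgpz bamnb vmnv
Hunk 4: at line 1 remove [gcy,sxmix,rux] add [dgp,dvj] -> 7 lines: qab dgp dvj odr wgpz bamnb vmnv
Hunk 5: at line 3 remove [odr,wgpz] add [jbg,jvwhs] -> 7 lines: qab dgp dvj jbg jvwhs bamnb vmnv
Hunk 6: at line 1 remove [dvj,jbg] add [zeoie,dscoq] -> 7 lines: qab dgp zeoie dscoq jvwhs bamnb vmnv
Final line count: 7

Answer: 7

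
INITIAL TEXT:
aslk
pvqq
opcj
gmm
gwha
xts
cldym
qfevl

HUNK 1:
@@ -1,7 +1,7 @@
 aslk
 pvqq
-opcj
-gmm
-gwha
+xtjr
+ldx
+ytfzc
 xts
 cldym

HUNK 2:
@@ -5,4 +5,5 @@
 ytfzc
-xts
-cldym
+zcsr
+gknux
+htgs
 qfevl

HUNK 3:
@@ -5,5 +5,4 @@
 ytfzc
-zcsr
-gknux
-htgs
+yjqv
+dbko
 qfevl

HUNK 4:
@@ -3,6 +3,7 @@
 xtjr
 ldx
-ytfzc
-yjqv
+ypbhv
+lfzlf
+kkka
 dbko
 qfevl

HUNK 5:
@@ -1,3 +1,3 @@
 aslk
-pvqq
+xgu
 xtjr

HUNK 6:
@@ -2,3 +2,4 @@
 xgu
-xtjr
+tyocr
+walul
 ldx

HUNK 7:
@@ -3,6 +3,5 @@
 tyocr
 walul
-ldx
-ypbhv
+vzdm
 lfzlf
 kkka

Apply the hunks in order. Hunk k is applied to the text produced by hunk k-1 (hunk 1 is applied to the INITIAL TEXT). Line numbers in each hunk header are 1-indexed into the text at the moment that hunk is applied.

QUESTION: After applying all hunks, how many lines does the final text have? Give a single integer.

Answer: 9

Derivation:
Hunk 1: at line 1 remove [opcj,gmm,gwha] add [xtjr,ldx,ytfzc] -> 8 lines: aslk pvqq xtjr ldx ytfzc xts cldym qfevl
Hunk 2: at line 5 remove [xts,cldym] add [zcsr,gknux,htgs] -> 9 lines: aslk pvqq xtjr ldx ytfzc zcsr gknux htgs qfevl
Hunk 3: at line 5 remove [zcsr,gknux,htgs] add [yjqv,dbko] -> 8 lines: aslk pvqq xtjr ldx ytfzc yjqv dbko qfevl
Hunk 4: at line 3 remove [ytfzc,yjqv] add [ypbhv,lfzlf,kkka] -> 9 lines: aslk pvqq xtjr ldx ypbhv lfzlf kkka dbko qfevl
Hunk 5: at line 1 remove [pvqq] add [xgu] -> 9 lines: aslk xgu xtjr ldx ypbhv lfzlf kkka dbko qfevl
Hunk 6: at line 2 remove [xtjr] add [tyocr,walul] -> 10 lines: aslk xgu tyocr walul ldx ypbhv lfzlf kkka dbko qfevl
Hunk 7: at line 3 remove [ldx,ypbhv] add [vzdm] -> 9 lines: aslk xgu tyocr walul vzdm lfzlf kkka dbko qfevl
Final line count: 9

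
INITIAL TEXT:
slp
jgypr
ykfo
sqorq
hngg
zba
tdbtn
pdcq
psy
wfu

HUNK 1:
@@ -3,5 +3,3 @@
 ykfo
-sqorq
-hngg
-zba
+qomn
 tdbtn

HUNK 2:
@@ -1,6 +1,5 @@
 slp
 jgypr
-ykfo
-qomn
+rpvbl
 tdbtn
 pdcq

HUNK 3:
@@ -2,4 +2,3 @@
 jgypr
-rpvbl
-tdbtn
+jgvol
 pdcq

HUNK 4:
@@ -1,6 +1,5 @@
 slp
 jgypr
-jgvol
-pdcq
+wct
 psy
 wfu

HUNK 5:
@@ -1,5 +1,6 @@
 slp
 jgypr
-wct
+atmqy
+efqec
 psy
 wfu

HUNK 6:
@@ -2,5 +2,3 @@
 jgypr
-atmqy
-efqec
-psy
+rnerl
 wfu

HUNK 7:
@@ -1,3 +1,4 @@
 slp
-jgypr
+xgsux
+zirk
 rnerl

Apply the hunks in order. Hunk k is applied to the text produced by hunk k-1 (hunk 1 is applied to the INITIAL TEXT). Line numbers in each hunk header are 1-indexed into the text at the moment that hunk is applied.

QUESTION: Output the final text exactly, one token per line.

Hunk 1: at line 3 remove [sqorq,hngg,zba] add [qomn] -> 8 lines: slp jgypr ykfo qomn tdbtn pdcq psy wfu
Hunk 2: at line 1 remove [ykfo,qomn] add [rpvbl] -> 7 lines: slp jgypr rpvbl tdbtn pdcq psy wfu
Hunk 3: at line 2 remove [rpvbl,tdbtn] add [jgvol] -> 6 lines: slp jgypr jgvol pdcq psy wfu
Hunk 4: at line 1 remove [jgvol,pdcq] add [wct] -> 5 lines: slp jgypr wct psy wfu
Hunk 5: at line 1 remove [wct] add [atmqy,efqec] -> 6 lines: slp jgypr atmqy efqec psy wfu
Hunk 6: at line 2 remove [atmqy,efqec,psy] add [rnerl] -> 4 lines: slp jgypr rnerl wfu
Hunk 7: at line 1 remove [jgypr] add [xgsux,zirk] -> 5 lines: slp xgsux zirk rnerl wfu

Answer: slp
xgsux
zirk
rnerl
wfu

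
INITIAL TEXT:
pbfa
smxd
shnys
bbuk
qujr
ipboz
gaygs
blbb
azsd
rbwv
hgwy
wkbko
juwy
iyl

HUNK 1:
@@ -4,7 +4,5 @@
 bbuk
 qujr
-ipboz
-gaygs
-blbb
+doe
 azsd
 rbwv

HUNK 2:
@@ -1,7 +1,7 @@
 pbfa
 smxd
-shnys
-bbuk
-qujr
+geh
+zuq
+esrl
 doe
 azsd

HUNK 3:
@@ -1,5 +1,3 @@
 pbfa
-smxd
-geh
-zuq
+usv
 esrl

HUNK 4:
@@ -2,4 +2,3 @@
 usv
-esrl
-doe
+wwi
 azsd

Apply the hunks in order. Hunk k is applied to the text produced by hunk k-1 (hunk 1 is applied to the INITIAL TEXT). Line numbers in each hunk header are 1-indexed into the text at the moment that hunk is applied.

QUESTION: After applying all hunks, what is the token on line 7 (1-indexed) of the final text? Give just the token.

Answer: wkbko

Derivation:
Hunk 1: at line 4 remove [ipboz,gaygs,blbb] add [doe] -> 12 lines: pbfa smxd shnys bbuk qujr doe azsd rbwv hgwy wkbko juwy iyl
Hunk 2: at line 1 remove [shnys,bbuk,qujr] add [geh,zuq,esrl] -> 12 lines: pbfa smxd geh zuq esrl doe azsd rbwv hgwy wkbko juwy iyl
Hunk 3: at line 1 remove [smxd,geh,zuq] add [usv] -> 10 lines: pbfa usv esrl doe azsd rbwv hgwy wkbko juwy iyl
Hunk 4: at line 2 remove [esrl,doe] add [wwi] -> 9 lines: pbfa usv wwi azsd rbwv hgwy wkbko juwy iyl
Final line 7: wkbko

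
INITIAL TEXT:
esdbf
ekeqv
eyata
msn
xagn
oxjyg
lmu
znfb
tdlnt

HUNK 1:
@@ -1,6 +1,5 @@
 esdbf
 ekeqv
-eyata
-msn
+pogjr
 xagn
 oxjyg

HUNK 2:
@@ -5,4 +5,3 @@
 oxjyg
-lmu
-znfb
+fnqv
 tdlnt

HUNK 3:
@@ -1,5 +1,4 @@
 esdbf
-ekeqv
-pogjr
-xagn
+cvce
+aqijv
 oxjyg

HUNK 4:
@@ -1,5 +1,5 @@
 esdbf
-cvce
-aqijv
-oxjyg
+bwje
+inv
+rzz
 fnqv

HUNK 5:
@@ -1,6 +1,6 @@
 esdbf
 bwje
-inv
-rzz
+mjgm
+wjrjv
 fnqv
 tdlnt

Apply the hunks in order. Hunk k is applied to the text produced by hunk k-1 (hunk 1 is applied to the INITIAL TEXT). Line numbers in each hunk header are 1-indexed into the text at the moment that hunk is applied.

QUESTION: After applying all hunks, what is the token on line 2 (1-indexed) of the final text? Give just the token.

Answer: bwje

Derivation:
Hunk 1: at line 1 remove [eyata,msn] add [pogjr] -> 8 lines: esdbf ekeqv pogjr xagn oxjyg lmu znfb tdlnt
Hunk 2: at line 5 remove [lmu,znfb] add [fnqv] -> 7 lines: esdbf ekeqv pogjr xagn oxjyg fnqv tdlnt
Hunk 3: at line 1 remove [ekeqv,pogjr,xagn] add [cvce,aqijv] -> 6 lines: esdbf cvce aqijv oxjyg fnqv tdlnt
Hunk 4: at line 1 remove [cvce,aqijv,oxjyg] add [bwje,inv,rzz] -> 6 lines: esdbf bwje inv rzz fnqv tdlnt
Hunk 5: at line 1 remove [inv,rzz] add [mjgm,wjrjv] -> 6 lines: esdbf bwje mjgm wjrjv fnqv tdlnt
Final line 2: bwje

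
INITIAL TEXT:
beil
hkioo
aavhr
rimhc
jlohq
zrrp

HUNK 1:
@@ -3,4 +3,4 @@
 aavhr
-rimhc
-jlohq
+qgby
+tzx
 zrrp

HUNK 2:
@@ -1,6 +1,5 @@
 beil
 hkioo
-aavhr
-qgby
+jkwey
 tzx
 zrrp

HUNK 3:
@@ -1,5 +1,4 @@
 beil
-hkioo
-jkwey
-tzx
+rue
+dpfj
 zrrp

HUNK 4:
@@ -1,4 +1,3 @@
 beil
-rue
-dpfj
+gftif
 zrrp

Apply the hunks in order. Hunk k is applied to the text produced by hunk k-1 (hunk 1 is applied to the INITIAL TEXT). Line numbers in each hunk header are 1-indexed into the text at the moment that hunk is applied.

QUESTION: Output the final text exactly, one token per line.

Answer: beil
gftif
zrrp

Derivation:
Hunk 1: at line 3 remove [rimhc,jlohq] add [qgby,tzx] -> 6 lines: beil hkioo aavhr qgby tzx zrrp
Hunk 2: at line 1 remove [aavhr,qgby] add [jkwey] -> 5 lines: beil hkioo jkwey tzx zrrp
Hunk 3: at line 1 remove [hkioo,jkwey,tzx] add [rue,dpfj] -> 4 lines: beil rue dpfj zrrp
Hunk 4: at line 1 remove [rue,dpfj] add [gftif] -> 3 lines: beil gftif zrrp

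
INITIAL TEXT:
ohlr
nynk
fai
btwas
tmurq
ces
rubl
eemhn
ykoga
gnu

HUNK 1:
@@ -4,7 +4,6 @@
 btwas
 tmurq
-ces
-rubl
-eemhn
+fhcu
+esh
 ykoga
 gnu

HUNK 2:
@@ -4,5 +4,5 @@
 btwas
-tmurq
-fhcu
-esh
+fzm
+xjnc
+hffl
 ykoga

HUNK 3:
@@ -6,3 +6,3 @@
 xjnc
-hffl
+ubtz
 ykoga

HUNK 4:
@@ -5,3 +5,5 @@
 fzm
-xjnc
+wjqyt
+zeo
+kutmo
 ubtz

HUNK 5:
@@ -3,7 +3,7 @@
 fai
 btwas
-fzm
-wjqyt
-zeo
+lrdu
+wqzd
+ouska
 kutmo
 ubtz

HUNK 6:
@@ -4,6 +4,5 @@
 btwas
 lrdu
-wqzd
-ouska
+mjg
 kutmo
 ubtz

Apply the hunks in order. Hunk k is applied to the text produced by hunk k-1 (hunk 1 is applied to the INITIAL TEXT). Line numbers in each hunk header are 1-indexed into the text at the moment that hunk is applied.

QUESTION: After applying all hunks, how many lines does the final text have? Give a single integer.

Answer: 10

Derivation:
Hunk 1: at line 4 remove [ces,rubl,eemhn] add [fhcu,esh] -> 9 lines: ohlr nynk fai btwas tmurq fhcu esh ykoga gnu
Hunk 2: at line 4 remove [tmurq,fhcu,esh] add [fzm,xjnc,hffl] -> 9 lines: ohlr nynk fai btwas fzm xjnc hffl ykoga gnu
Hunk 3: at line 6 remove [hffl] add [ubtz] -> 9 lines: ohlr nynk fai btwas fzm xjnc ubtz ykoga gnu
Hunk 4: at line 5 remove [xjnc] add [wjqyt,zeo,kutmo] -> 11 lines: ohlr nynk fai btwas fzm wjqyt zeo kutmo ubtz ykoga gnu
Hunk 5: at line 3 remove [fzm,wjqyt,zeo] add [lrdu,wqzd,ouska] -> 11 lines: ohlr nynk fai btwas lrdu wqzd ouska kutmo ubtz ykoga gnu
Hunk 6: at line 4 remove [wqzd,ouska] add [mjg] -> 10 lines: ohlr nynk fai btwas lrdu mjg kutmo ubtz ykoga gnu
Final line count: 10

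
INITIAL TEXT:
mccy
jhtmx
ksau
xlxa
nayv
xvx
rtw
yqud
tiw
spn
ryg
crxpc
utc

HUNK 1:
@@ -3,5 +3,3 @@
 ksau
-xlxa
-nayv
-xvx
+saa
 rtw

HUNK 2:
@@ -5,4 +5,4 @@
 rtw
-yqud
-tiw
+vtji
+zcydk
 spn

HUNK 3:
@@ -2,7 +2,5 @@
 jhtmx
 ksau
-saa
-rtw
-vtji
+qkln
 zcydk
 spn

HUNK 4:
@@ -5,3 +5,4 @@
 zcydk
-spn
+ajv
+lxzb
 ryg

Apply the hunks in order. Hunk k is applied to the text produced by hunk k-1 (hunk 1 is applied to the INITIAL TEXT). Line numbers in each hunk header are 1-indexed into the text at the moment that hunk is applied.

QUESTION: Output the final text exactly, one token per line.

Answer: mccy
jhtmx
ksau
qkln
zcydk
ajv
lxzb
ryg
crxpc
utc

Derivation:
Hunk 1: at line 3 remove [xlxa,nayv,xvx] add [saa] -> 11 lines: mccy jhtmx ksau saa rtw yqud tiw spn ryg crxpc utc
Hunk 2: at line 5 remove [yqud,tiw] add [vtji,zcydk] -> 11 lines: mccy jhtmx ksau saa rtw vtji zcydk spn ryg crxpc utc
Hunk 3: at line 2 remove [saa,rtw,vtji] add [qkln] -> 9 lines: mccy jhtmx ksau qkln zcydk spn ryg crxpc utc
Hunk 4: at line 5 remove [spn] add [ajv,lxzb] -> 10 lines: mccy jhtmx ksau qkln zcydk ajv lxzb ryg crxpc utc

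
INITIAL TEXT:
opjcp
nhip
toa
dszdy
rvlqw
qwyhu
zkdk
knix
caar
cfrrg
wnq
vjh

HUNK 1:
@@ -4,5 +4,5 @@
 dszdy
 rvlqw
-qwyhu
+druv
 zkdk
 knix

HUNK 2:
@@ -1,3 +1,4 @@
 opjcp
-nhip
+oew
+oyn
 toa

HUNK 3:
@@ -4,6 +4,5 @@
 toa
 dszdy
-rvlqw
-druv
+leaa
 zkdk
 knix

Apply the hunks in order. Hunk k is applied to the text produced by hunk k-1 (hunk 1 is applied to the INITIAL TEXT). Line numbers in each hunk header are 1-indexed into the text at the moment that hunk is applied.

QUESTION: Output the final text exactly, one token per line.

Answer: opjcp
oew
oyn
toa
dszdy
leaa
zkdk
knix
caar
cfrrg
wnq
vjh

Derivation:
Hunk 1: at line 4 remove [qwyhu] add [druv] -> 12 lines: opjcp nhip toa dszdy rvlqw druv zkdk knix caar cfrrg wnq vjh
Hunk 2: at line 1 remove [nhip] add [oew,oyn] -> 13 lines: opjcp oew oyn toa dszdy rvlqw druv zkdk knix caar cfrrg wnq vjh
Hunk 3: at line 4 remove [rvlqw,druv] add [leaa] -> 12 lines: opjcp oew oyn toa dszdy leaa zkdk knix caar cfrrg wnq vjh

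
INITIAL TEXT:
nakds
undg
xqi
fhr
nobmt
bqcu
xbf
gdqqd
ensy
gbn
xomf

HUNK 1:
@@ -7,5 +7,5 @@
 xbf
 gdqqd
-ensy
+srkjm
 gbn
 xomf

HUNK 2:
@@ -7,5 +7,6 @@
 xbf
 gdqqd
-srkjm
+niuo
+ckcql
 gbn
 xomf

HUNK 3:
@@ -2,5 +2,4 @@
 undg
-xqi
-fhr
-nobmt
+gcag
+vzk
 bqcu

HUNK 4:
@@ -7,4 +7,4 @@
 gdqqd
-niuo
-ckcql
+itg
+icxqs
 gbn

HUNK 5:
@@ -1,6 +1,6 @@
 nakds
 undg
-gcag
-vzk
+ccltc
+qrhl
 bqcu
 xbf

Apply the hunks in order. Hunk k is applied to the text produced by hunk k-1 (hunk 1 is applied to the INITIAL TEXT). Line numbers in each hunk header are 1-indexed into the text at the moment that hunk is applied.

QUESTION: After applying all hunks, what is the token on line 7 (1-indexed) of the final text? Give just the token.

Hunk 1: at line 7 remove [ensy] add [srkjm] -> 11 lines: nakds undg xqi fhr nobmt bqcu xbf gdqqd srkjm gbn xomf
Hunk 2: at line 7 remove [srkjm] add [niuo,ckcql] -> 12 lines: nakds undg xqi fhr nobmt bqcu xbf gdqqd niuo ckcql gbn xomf
Hunk 3: at line 2 remove [xqi,fhr,nobmt] add [gcag,vzk] -> 11 lines: nakds undg gcag vzk bqcu xbf gdqqd niuo ckcql gbn xomf
Hunk 4: at line 7 remove [niuo,ckcql] add [itg,icxqs] -> 11 lines: nakds undg gcag vzk bqcu xbf gdqqd itg icxqs gbn xomf
Hunk 5: at line 1 remove [gcag,vzk] add [ccltc,qrhl] -> 11 lines: nakds undg ccltc qrhl bqcu xbf gdqqd itg icxqs gbn xomf
Final line 7: gdqqd

Answer: gdqqd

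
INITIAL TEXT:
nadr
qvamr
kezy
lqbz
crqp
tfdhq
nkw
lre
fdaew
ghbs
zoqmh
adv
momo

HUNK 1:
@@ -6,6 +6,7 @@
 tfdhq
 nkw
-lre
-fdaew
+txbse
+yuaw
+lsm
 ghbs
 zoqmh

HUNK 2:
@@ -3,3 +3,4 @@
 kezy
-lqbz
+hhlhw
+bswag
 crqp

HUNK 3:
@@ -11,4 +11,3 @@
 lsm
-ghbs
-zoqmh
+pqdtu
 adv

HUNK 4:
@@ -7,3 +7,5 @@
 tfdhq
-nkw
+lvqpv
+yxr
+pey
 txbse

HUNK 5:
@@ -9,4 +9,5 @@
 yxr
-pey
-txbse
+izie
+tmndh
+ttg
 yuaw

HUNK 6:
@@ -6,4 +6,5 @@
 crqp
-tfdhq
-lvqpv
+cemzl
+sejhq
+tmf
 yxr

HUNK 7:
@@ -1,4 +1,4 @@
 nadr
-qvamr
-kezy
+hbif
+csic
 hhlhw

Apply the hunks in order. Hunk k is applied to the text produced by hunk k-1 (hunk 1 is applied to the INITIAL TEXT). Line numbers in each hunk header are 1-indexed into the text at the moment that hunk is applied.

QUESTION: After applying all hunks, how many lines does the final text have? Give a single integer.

Answer: 18

Derivation:
Hunk 1: at line 6 remove [lre,fdaew] add [txbse,yuaw,lsm] -> 14 lines: nadr qvamr kezy lqbz crqp tfdhq nkw txbse yuaw lsm ghbs zoqmh adv momo
Hunk 2: at line 3 remove [lqbz] add [hhlhw,bswag] -> 15 lines: nadr qvamr kezy hhlhw bswag crqp tfdhq nkw txbse yuaw lsm ghbs zoqmh adv momo
Hunk 3: at line 11 remove [ghbs,zoqmh] add [pqdtu] -> 14 lines: nadr qvamr kezy hhlhw bswag crqp tfdhq nkw txbse yuaw lsm pqdtu adv momo
Hunk 4: at line 7 remove [nkw] add [lvqpv,yxr,pey] -> 16 lines: nadr qvamr kezy hhlhw bswag crqp tfdhq lvqpv yxr pey txbse yuaw lsm pqdtu adv momo
Hunk 5: at line 9 remove [pey,txbse] add [izie,tmndh,ttg] -> 17 lines: nadr qvamr kezy hhlhw bswag crqp tfdhq lvqpv yxr izie tmndh ttg yuaw lsm pqdtu adv momo
Hunk 6: at line 6 remove [tfdhq,lvqpv] add [cemzl,sejhq,tmf] -> 18 lines: nadr qvamr kezy hhlhw bswag crqp cemzl sejhq tmf yxr izie tmndh ttg yuaw lsm pqdtu adv momo
Hunk 7: at line 1 remove [qvamr,kezy] add [hbif,csic] -> 18 lines: nadr hbif csic hhlhw bswag crqp cemzl sejhq tmf yxr izie tmndh ttg yuaw lsm pqdtu adv momo
Final line count: 18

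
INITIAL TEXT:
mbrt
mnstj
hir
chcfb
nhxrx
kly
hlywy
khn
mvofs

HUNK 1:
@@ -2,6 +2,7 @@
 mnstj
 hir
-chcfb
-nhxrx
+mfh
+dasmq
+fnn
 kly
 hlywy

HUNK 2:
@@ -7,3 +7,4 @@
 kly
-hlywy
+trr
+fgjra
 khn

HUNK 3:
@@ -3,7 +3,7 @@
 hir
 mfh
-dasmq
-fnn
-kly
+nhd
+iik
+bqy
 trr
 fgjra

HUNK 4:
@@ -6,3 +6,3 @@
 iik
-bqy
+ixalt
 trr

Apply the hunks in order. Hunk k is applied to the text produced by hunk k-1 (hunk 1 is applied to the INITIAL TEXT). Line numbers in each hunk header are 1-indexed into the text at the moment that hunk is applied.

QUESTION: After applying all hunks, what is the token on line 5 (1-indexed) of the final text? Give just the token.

Answer: nhd

Derivation:
Hunk 1: at line 2 remove [chcfb,nhxrx] add [mfh,dasmq,fnn] -> 10 lines: mbrt mnstj hir mfh dasmq fnn kly hlywy khn mvofs
Hunk 2: at line 7 remove [hlywy] add [trr,fgjra] -> 11 lines: mbrt mnstj hir mfh dasmq fnn kly trr fgjra khn mvofs
Hunk 3: at line 3 remove [dasmq,fnn,kly] add [nhd,iik,bqy] -> 11 lines: mbrt mnstj hir mfh nhd iik bqy trr fgjra khn mvofs
Hunk 4: at line 6 remove [bqy] add [ixalt] -> 11 lines: mbrt mnstj hir mfh nhd iik ixalt trr fgjra khn mvofs
Final line 5: nhd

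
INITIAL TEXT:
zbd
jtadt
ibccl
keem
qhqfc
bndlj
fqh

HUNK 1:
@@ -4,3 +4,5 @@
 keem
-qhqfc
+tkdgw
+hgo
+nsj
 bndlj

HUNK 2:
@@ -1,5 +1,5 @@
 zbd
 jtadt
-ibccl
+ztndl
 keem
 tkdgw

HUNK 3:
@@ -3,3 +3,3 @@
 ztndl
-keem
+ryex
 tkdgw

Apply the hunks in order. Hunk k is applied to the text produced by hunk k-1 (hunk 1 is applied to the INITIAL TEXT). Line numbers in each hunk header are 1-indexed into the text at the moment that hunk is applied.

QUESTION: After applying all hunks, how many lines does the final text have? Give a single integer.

Answer: 9

Derivation:
Hunk 1: at line 4 remove [qhqfc] add [tkdgw,hgo,nsj] -> 9 lines: zbd jtadt ibccl keem tkdgw hgo nsj bndlj fqh
Hunk 2: at line 1 remove [ibccl] add [ztndl] -> 9 lines: zbd jtadt ztndl keem tkdgw hgo nsj bndlj fqh
Hunk 3: at line 3 remove [keem] add [ryex] -> 9 lines: zbd jtadt ztndl ryex tkdgw hgo nsj bndlj fqh
Final line count: 9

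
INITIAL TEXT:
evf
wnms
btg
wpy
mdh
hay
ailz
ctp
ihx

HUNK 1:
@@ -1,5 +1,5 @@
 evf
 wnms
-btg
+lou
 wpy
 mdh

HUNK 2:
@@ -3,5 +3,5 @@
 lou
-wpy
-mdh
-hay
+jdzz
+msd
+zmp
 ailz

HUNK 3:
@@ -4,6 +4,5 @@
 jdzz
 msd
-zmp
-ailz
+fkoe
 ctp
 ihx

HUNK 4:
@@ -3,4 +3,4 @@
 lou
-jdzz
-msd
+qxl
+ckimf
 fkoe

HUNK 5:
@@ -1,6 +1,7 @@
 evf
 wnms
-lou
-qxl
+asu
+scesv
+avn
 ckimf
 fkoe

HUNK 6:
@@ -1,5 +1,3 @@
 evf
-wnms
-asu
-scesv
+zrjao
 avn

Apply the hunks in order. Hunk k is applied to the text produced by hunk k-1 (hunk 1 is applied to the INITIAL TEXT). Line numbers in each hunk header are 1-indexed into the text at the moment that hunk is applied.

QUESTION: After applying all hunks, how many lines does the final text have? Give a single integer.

Answer: 7

Derivation:
Hunk 1: at line 1 remove [btg] add [lou] -> 9 lines: evf wnms lou wpy mdh hay ailz ctp ihx
Hunk 2: at line 3 remove [wpy,mdh,hay] add [jdzz,msd,zmp] -> 9 lines: evf wnms lou jdzz msd zmp ailz ctp ihx
Hunk 3: at line 4 remove [zmp,ailz] add [fkoe] -> 8 lines: evf wnms lou jdzz msd fkoe ctp ihx
Hunk 4: at line 3 remove [jdzz,msd] add [qxl,ckimf] -> 8 lines: evf wnms lou qxl ckimf fkoe ctp ihx
Hunk 5: at line 1 remove [lou,qxl] add [asu,scesv,avn] -> 9 lines: evf wnms asu scesv avn ckimf fkoe ctp ihx
Hunk 6: at line 1 remove [wnms,asu,scesv] add [zrjao] -> 7 lines: evf zrjao avn ckimf fkoe ctp ihx
Final line count: 7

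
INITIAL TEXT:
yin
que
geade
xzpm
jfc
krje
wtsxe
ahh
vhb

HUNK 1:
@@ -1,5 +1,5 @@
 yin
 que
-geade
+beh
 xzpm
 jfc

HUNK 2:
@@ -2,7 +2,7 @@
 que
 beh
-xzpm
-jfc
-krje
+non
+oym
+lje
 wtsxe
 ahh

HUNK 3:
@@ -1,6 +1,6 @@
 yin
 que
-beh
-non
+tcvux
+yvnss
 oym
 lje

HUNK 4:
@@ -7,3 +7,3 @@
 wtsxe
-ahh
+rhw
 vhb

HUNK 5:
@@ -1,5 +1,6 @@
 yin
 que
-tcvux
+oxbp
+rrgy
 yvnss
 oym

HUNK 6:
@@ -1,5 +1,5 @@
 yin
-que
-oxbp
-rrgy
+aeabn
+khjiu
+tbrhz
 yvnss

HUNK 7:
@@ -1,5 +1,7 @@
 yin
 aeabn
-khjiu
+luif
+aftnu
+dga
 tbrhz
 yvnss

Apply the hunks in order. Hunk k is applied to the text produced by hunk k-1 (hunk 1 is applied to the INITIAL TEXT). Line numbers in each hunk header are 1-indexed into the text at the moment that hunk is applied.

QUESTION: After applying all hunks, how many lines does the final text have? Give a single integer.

Answer: 12

Derivation:
Hunk 1: at line 1 remove [geade] add [beh] -> 9 lines: yin que beh xzpm jfc krje wtsxe ahh vhb
Hunk 2: at line 2 remove [xzpm,jfc,krje] add [non,oym,lje] -> 9 lines: yin que beh non oym lje wtsxe ahh vhb
Hunk 3: at line 1 remove [beh,non] add [tcvux,yvnss] -> 9 lines: yin que tcvux yvnss oym lje wtsxe ahh vhb
Hunk 4: at line 7 remove [ahh] add [rhw] -> 9 lines: yin que tcvux yvnss oym lje wtsxe rhw vhb
Hunk 5: at line 1 remove [tcvux] add [oxbp,rrgy] -> 10 lines: yin que oxbp rrgy yvnss oym lje wtsxe rhw vhb
Hunk 6: at line 1 remove [que,oxbp,rrgy] add [aeabn,khjiu,tbrhz] -> 10 lines: yin aeabn khjiu tbrhz yvnss oym lje wtsxe rhw vhb
Hunk 7: at line 1 remove [khjiu] add [luif,aftnu,dga] -> 12 lines: yin aeabn luif aftnu dga tbrhz yvnss oym lje wtsxe rhw vhb
Final line count: 12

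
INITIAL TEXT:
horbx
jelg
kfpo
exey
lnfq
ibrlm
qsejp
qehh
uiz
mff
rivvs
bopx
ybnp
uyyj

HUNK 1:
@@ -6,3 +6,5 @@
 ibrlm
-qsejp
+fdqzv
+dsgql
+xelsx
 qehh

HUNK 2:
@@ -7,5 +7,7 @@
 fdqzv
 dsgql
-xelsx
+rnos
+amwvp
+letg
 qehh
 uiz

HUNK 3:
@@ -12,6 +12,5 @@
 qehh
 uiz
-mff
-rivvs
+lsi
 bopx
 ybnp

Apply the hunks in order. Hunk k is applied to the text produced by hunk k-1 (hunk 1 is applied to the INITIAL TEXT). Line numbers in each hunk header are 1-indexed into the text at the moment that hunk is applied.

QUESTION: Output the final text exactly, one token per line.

Answer: horbx
jelg
kfpo
exey
lnfq
ibrlm
fdqzv
dsgql
rnos
amwvp
letg
qehh
uiz
lsi
bopx
ybnp
uyyj

Derivation:
Hunk 1: at line 6 remove [qsejp] add [fdqzv,dsgql,xelsx] -> 16 lines: horbx jelg kfpo exey lnfq ibrlm fdqzv dsgql xelsx qehh uiz mff rivvs bopx ybnp uyyj
Hunk 2: at line 7 remove [xelsx] add [rnos,amwvp,letg] -> 18 lines: horbx jelg kfpo exey lnfq ibrlm fdqzv dsgql rnos amwvp letg qehh uiz mff rivvs bopx ybnp uyyj
Hunk 3: at line 12 remove [mff,rivvs] add [lsi] -> 17 lines: horbx jelg kfpo exey lnfq ibrlm fdqzv dsgql rnos amwvp letg qehh uiz lsi bopx ybnp uyyj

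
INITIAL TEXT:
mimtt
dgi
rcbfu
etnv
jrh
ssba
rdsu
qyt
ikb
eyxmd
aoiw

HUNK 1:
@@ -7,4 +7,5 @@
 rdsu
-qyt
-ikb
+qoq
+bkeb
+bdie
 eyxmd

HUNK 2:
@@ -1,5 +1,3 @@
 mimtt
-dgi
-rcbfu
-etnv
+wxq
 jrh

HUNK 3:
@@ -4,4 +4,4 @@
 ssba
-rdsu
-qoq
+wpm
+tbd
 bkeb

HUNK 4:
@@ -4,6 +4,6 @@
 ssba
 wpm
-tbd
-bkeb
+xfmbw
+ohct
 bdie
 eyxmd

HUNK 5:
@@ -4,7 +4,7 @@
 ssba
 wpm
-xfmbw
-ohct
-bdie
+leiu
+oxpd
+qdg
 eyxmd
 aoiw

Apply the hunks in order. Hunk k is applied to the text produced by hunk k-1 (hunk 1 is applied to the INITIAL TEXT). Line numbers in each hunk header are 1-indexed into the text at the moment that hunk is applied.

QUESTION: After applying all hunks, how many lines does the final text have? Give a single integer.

Hunk 1: at line 7 remove [qyt,ikb] add [qoq,bkeb,bdie] -> 12 lines: mimtt dgi rcbfu etnv jrh ssba rdsu qoq bkeb bdie eyxmd aoiw
Hunk 2: at line 1 remove [dgi,rcbfu,etnv] add [wxq] -> 10 lines: mimtt wxq jrh ssba rdsu qoq bkeb bdie eyxmd aoiw
Hunk 3: at line 4 remove [rdsu,qoq] add [wpm,tbd] -> 10 lines: mimtt wxq jrh ssba wpm tbd bkeb bdie eyxmd aoiw
Hunk 4: at line 4 remove [tbd,bkeb] add [xfmbw,ohct] -> 10 lines: mimtt wxq jrh ssba wpm xfmbw ohct bdie eyxmd aoiw
Hunk 5: at line 4 remove [xfmbw,ohct,bdie] add [leiu,oxpd,qdg] -> 10 lines: mimtt wxq jrh ssba wpm leiu oxpd qdg eyxmd aoiw
Final line count: 10

Answer: 10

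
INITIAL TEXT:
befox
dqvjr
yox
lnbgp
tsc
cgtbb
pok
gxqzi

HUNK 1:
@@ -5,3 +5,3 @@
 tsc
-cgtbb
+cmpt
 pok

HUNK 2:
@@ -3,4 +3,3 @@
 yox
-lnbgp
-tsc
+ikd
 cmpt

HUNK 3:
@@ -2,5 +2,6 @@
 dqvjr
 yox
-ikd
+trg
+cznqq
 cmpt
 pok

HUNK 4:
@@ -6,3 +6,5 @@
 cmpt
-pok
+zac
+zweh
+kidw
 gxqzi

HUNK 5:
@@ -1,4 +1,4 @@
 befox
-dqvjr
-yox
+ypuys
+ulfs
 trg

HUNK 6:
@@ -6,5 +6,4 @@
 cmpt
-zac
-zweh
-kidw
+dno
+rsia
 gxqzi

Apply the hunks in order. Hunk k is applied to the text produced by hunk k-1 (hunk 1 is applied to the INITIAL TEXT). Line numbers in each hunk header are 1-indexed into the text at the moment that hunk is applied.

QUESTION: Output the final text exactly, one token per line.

Hunk 1: at line 5 remove [cgtbb] add [cmpt] -> 8 lines: befox dqvjr yox lnbgp tsc cmpt pok gxqzi
Hunk 2: at line 3 remove [lnbgp,tsc] add [ikd] -> 7 lines: befox dqvjr yox ikd cmpt pok gxqzi
Hunk 3: at line 2 remove [ikd] add [trg,cznqq] -> 8 lines: befox dqvjr yox trg cznqq cmpt pok gxqzi
Hunk 4: at line 6 remove [pok] add [zac,zweh,kidw] -> 10 lines: befox dqvjr yox trg cznqq cmpt zac zweh kidw gxqzi
Hunk 5: at line 1 remove [dqvjr,yox] add [ypuys,ulfs] -> 10 lines: befox ypuys ulfs trg cznqq cmpt zac zweh kidw gxqzi
Hunk 6: at line 6 remove [zac,zweh,kidw] add [dno,rsia] -> 9 lines: befox ypuys ulfs trg cznqq cmpt dno rsia gxqzi

Answer: befox
ypuys
ulfs
trg
cznqq
cmpt
dno
rsia
gxqzi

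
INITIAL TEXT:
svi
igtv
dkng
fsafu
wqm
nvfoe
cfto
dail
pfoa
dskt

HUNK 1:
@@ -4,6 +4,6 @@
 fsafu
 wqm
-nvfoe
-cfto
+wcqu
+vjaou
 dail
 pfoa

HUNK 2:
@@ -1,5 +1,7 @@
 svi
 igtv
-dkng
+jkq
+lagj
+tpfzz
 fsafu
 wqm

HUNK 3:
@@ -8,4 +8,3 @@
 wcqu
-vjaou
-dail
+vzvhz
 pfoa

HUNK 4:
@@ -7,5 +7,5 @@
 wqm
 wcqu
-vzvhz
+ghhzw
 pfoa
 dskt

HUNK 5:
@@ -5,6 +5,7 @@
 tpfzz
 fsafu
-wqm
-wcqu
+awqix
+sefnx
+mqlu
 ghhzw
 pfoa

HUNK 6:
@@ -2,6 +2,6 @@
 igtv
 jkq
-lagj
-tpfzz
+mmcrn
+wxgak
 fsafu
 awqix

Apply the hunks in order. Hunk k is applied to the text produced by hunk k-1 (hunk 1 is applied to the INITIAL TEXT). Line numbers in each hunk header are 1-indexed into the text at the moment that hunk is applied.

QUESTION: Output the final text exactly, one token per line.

Answer: svi
igtv
jkq
mmcrn
wxgak
fsafu
awqix
sefnx
mqlu
ghhzw
pfoa
dskt

Derivation:
Hunk 1: at line 4 remove [nvfoe,cfto] add [wcqu,vjaou] -> 10 lines: svi igtv dkng fsafu wqm wcqu vjaou dail pfoa dskt
Hunk 2: at line 1 remove [dkng] add [jkq,lagj,tpfzz] -> 12 lines: svi igtv jkq lagj tpfzz fsafu wqm wcqu vjaou dail pfoa dskt
Hunk 3: at line 8 remove [vjaou,dail] add [vzvhz] -> 11 lines: svi igtv jkq lagj tpfzz fsafu wqm wcqu vzvhz pfoa dskt
Hunk 4: at line 7 remove [vzvhz] add [ghhzw] -> 11 lines: svi igtv jkq lagj tpfzz fsafu wqm wcqu ghhzw pfoa dskt
Hunk 5: at line 5 remove [wqm,wcqu] add [awqix,sefnx,mqlu] -> 12 lines: svi igtv jkq lagj tpfzz fsafu awqix sefnx mqlu ghhzw pfoa dskt
Hunk 6: at line 2 remove [lagj,tpfzz] add [mmcrn,wxgak] -> 12 lines: svi igtv jkq mmcrn wxgak fsafu awqix sefnx mqlu ghhzw pfoa dskt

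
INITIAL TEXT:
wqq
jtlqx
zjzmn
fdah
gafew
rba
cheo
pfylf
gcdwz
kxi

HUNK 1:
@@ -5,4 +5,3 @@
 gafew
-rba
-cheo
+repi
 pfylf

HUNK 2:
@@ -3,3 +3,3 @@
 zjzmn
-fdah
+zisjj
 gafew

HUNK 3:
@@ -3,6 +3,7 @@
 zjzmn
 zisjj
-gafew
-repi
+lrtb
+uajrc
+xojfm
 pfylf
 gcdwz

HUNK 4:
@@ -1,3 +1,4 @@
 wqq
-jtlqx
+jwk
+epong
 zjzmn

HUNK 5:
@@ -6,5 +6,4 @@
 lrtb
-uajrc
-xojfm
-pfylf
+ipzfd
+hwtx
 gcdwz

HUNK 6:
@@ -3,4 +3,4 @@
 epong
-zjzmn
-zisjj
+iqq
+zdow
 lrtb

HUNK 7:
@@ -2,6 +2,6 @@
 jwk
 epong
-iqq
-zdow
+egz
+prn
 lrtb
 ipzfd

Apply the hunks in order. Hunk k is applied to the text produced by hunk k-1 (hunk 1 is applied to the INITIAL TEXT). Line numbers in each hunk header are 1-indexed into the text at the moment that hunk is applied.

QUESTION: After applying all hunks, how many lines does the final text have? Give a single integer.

Hunk 1: at line 5 remove [rba,cheo] add [repi] -> 9 lines: wqq jtlqx zjzmn fdah gafew repi pfylf gcdwz kxi
Hunk 2: at line 3 remove [fdah] add [zisjj] -> 9 lines: wqq jtlqx zjzmn zisjj gafew repi pfylf gcdwz kxi
Hunk 3: at line 3 remove [gafew,repi] add [lrtb,uajrc,xojfm] -> 10 lines: wqq jtlqx zjzmn zisjj lrtb uajrc xojfm pfylf gcdwz kxi
Hunk 4: at line 1 remove [jtlqx] add [jwk,epong] -> 11 lines: wqq jwk epong zjzmn zisjj lrtb uajrc xojfm pfylf gcdwz kxi
Hunk 5: at line 6 remove [uajrc,xojfm,pfylf] add [ipzfd,hwtx] -> 10 lines: wqq jwk epong zjzmn zisjj lrtb ipzfd hwtx gcdwz kxi
Hunk 6: at line 3 remove [zjzmn,zisjj] add [iqq,zdow] -> 10 lines: wqq jwk epong iqq zdow lrtb ipzfd hwtx gcdwz kxi
Hunk 7: at line 2 remove [iqq,zdow] add [egz,prn] -> 10 lines: wqq jwk epong egz prn lrtb ipzfd hwtx gcdwz kxi
Final line count: 10

Answer: 10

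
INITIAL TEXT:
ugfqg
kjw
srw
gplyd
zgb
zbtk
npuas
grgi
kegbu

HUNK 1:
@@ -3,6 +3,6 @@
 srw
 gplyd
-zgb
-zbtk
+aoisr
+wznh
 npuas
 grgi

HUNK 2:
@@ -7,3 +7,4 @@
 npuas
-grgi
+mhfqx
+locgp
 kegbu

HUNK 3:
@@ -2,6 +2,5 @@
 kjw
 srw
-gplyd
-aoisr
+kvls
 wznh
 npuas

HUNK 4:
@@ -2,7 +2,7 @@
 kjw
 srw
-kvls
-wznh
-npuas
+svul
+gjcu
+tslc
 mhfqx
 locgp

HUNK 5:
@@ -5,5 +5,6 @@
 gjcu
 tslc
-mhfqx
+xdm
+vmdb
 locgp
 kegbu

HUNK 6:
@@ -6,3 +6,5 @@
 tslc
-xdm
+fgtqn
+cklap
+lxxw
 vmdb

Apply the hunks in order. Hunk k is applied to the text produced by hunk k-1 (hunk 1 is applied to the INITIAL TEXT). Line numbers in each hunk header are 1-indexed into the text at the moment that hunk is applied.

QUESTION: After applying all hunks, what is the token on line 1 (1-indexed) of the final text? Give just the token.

Answer: ugfqg

Derivation:
Hunk 1: at line 3 remove [zgb,zbtk] add [aoisr,wznh] -> 9 lines: ugfqg kjw srw gplyd aoisr wznh npuas grgi kegbu
Hunk 2: at line 7 remove [grgi] add [mhfqx,locgp] -> 10 lines: ugfqg kjw srw gplyd aoisr wznh npuas mhfqx locgp kegbu
Hunk 3: at line 2 remove [gplyd,aoisr] add [kvls] -> 9 lines: ugfqg kjw srw kvls wznh npuas mhfqx locgp kegbu
Hunk 4: at line 2 remove [kvls,wznh,npuas] add [svul,gjcu,tslc] -> 9 lines: ugfqg kjw srw svul gjcu tslc mhfqx locgp kegbu
Hunk 5: at line 5 remove [mhfqx] add [xdm,vmdb] -> 10 lines: ugfqg kjw srw svul gjcu tslc xdm vmdb locgp kegbu
Hunk 6: at line 6 remove [xdm] add [fgtqn,cklap,lxxw] -> 12 lines: ugfqg kjw srw svul gjcu tslc fgtqn cklap lxxw vmdb locgp kegbu
Final line 1: ugfqg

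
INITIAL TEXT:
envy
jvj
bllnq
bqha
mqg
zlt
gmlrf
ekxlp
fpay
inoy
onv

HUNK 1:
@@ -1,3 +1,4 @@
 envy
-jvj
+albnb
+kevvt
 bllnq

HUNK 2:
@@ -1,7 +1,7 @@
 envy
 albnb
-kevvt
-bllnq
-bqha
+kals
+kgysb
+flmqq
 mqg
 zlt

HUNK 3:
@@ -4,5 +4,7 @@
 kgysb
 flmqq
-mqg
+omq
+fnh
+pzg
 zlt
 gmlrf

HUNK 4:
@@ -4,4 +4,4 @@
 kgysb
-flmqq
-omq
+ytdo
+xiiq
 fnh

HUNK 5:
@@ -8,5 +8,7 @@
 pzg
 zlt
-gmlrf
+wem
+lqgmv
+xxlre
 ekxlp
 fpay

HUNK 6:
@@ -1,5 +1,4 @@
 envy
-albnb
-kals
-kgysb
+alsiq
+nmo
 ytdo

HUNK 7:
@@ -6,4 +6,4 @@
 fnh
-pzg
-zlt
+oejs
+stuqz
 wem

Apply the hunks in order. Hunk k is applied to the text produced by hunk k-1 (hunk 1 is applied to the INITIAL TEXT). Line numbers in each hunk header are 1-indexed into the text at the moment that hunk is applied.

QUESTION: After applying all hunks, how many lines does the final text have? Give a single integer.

Hunk 1: at line 1 remove [jvj] add [albnb,kevvt] -> 12 lines: envy albnb kevvt bllnq bqha mqg zlt gmlrf ekxlp fpay inoy onv
Hunk 2: at line 1 remove [kevvt,bllnq,bqha] add [kals,kgysb,flmqq] -> 12 lines: envy albnb kals kgysb flmqq mqg zlt gmlrf ekxlp fpay inoy onv
Hunk 3: at line 4 remove [mqg] add [omq,fnh,pzg] -> 14 lines: envy albnb kals kgysb flmqq omq fnh pzg zlt gmlrf ekxlp fpay inoy onv
Hunk 4: at line 4 remove [flmqq,omq] add [ytdo,xiiq] -> 14 lines: envy albnb kals kgysb ytdo xiiq fnh pzg zlt gmlrf ekxlp fpay inoy onv
Hunk 5: at line 8 remove [gmlrf] add [wem,lqgmv,xxlre] -> 16 lines: envy albnb kals kgysb ytdo xiiq fnh pzg zlt wem lqgmv xxlre ekxlp fpay inoy onv
Hunk 6: at line 1 remove [albnb,kals,kgysb] add [alsiq,nmo] -> 15 lines: envy alsiq nmo ytdo xiiq fnh pzg zlt wem lqgmv xxlre ekxlp fpay inoy onv
Hunk 7: at line 6 remove [pzg,zlt] add [oejs,stuqz] -> 15 lines: envy alsiq nmo ytdo xiiq fnh oejs stuqz wem lqgmv xxlre ekxlp fpay inoy onv
Final line count: 15

Answer: 15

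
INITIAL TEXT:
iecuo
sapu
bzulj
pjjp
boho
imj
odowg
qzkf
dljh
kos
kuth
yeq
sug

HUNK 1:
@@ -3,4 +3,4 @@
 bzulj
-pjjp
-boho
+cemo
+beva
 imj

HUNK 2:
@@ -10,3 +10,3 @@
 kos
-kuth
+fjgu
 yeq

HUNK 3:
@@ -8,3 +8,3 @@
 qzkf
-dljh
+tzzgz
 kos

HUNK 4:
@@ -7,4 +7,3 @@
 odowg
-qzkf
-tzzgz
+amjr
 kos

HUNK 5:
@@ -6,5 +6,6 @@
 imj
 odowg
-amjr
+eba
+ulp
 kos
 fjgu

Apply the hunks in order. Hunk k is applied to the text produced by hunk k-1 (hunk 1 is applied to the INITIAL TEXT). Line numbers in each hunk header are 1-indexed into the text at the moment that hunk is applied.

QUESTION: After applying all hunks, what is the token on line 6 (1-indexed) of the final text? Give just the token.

Hunk 1: at line 3 remove [pjjp,boho] add [cemo,beva] -> 13 lines: iecuo sapu bzulj cemo beva imj odowg qzkf dljh kos kuth yeq sug
Hunk 2: at line 10 remove [kuth] add [fjgu] -> 13 lines: iecuo sapu bzulj cemo beva imj odowg qzkf dljh kos fjgu yeq sug
Hunk 3: at line 8 remove [dljh] add [tzzgz] -> 13 lines: iecuo sapu bzulj cemo beva imj odowg qzkf tzzgz kos fjgu yeq sug
Hunk 4: at line 7 remove [qzkf,tzzgz] add [amjr] -> 12 lines: iecuo sapu bzulj cemo beva imj odowg amjr kos fjgu yeq sug
Hunk 5: at line 6 remove [amjr] add [eba,ulp] -> 13 lines: iecuo sapu bzulj cemo beva imj odowg eba ulp kos fjgu yeq sug
Final line 6: imj

Answer: imj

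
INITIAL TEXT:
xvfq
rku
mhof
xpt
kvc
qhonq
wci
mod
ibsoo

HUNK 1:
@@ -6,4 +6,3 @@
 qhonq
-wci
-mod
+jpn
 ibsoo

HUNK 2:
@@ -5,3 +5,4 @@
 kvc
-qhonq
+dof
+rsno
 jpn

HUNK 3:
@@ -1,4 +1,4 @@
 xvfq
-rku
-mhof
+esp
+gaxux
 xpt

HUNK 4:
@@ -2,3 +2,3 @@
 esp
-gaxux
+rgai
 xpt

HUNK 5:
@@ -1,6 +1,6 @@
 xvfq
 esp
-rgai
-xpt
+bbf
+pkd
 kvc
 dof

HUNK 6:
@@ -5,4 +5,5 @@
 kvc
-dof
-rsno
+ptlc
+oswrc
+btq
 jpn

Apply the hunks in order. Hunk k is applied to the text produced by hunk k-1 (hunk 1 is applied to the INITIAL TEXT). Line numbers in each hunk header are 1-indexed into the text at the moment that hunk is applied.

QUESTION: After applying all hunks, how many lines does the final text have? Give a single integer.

Hunk 1: at line 6 remove [wci,mod] add [jpn] -> 8 lines: xvfq rku mhof xpt kvc qhonq jpn ibsoo
Hunk 2: at line 5 remove [qhonq] add [dof,rsno] -> 9 lines: xvfq rku mhof xpt kvc dof rsno jpn ibsoo
Hunk 3: at line 1 remove [rku,mhof] add [esp,gaxux] -> 9 lines: xvfq esp gaxux xpt kvc dof rsno jpn ibsoo
Hunk 4: at line 2 remove [gaxux] add [rgai] -> 9 lines: xvfq esp rgai xpt kvc dof rsno jpn ibsoo
Hunk 5: at line 1 remove [rgai,xpt] add [bbf,pkd] -> 9 lines: xvfq esp bbf pkd kvc dof rsno jpn ibsoo
Hunk 6: at line 5 remove [dof,rsno] add [ptlc,oswrc,btq] -> 10 lines: xvfq esp bbf pkd kvc ptlc oswrc btq jpn ibsoo
Final line count: 10

Answer: 10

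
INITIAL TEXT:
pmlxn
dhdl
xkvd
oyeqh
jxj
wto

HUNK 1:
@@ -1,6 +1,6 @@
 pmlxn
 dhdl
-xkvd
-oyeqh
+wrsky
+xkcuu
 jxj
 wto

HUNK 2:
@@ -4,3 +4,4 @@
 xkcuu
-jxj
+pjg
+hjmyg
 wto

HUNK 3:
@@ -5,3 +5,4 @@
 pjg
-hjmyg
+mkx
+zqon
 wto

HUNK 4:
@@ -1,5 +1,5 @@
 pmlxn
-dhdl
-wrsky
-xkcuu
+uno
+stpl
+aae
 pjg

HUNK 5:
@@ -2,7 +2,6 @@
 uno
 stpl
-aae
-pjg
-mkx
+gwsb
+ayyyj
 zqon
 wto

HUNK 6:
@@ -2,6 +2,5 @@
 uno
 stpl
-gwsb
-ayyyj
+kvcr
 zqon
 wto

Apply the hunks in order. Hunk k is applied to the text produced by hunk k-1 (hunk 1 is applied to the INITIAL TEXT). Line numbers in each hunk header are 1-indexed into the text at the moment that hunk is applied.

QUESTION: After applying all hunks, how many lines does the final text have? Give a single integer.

Answer: 6

Derivation:
Hunk 1: at line 1 remove [xkvd,oyeqh] add [wrsky,xkcuu] -> 6 lines: pmlxn dhdl wrsky xkcuu jxj wto
Hunk 2: at line 4 remove [jxj] add [pjg,hjmyg] -> 7 lines: pmlxn dhdl wrsky xkcuu pjg hjmyg wto
Hunk 3: at line 5 remove [hjmyg] add [mkx,zqon] -> 8 lines: pmlxn dhdl wrsky xkcuu pjg mkx zqon wto
Hunk 4: at line 1 remove [dhdl,wrsky,xkcuu] add [uno,stpl,aae] -> 8 lines: pmlxn uno stpl aae pjg mkx zqon wto
Hunk 5: at line 2 remove [aae,pjg,mkx] add [gwsb,ayyyj] -> 7 lines: pmlxn uno stpl gwsb ayyyj zqon wto
Hunk 6: at line 2 remove [gwsb,ayyyj] add [kvcr] -> 6 lines: pmlxn uno stpl kvcr zqon wto
Final line count: 6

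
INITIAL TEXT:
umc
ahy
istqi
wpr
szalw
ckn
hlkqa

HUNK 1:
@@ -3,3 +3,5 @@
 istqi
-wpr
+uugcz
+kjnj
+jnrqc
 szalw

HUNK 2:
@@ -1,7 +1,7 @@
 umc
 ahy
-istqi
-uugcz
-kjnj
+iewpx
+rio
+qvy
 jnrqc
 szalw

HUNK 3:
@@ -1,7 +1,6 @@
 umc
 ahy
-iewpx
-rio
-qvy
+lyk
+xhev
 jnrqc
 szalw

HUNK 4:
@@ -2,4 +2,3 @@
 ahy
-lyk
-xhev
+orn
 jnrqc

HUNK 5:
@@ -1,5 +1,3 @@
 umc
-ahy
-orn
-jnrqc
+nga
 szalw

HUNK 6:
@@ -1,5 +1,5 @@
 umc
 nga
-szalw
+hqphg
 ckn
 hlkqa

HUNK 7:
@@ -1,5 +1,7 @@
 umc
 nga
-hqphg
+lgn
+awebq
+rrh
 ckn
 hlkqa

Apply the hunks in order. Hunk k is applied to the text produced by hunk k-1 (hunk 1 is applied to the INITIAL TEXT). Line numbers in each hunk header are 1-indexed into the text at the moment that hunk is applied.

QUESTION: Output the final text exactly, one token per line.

Hunk 1: at line 3 remove [wpr] add [uugcz,kjnj,jnrqc] -> 9 lines: umc ahy istqi uugcz kjnj jnrqc szalw ckn hlkqa
Hunk 2: at line 1 remove [istqi,uugcz,kjnj] add [iewpx,rio,qvy] -> 9 lines: umc ahy iewpx rio qvy jnrqc szalw ckn hlkqa
Hunk 3: at line 1 remove [iewpx,rio,qvy] add [lyk,xhev] -> 8 lines: umc ahy lyk xhev jnrqc szalw ckn hlkqa
Hunk 4: at line 2 remove [lyk,xhev] add [orn] -> 7 lines: umc ahy orn jnrqc szalw ckn hlkqa
Hunk 5: at line 1 remove [ahy,orn,jnrqc] add [nga] -> 5 lines: umc nga szalw ckn hlkqa
Hunk 6: at line 1 remove [szalw] add [hqphg] -> 5 lines: umc nga hqphg ckn hlkqa
Hunk 7: at line 1 remove [hqphg] add [lgn,awebq,rrh] -> 7 lines: umc nga lgn awebq rrh ckn hlkqa

Answer: umc
nga
lgn
awebq
rrh
ckn
hlkqa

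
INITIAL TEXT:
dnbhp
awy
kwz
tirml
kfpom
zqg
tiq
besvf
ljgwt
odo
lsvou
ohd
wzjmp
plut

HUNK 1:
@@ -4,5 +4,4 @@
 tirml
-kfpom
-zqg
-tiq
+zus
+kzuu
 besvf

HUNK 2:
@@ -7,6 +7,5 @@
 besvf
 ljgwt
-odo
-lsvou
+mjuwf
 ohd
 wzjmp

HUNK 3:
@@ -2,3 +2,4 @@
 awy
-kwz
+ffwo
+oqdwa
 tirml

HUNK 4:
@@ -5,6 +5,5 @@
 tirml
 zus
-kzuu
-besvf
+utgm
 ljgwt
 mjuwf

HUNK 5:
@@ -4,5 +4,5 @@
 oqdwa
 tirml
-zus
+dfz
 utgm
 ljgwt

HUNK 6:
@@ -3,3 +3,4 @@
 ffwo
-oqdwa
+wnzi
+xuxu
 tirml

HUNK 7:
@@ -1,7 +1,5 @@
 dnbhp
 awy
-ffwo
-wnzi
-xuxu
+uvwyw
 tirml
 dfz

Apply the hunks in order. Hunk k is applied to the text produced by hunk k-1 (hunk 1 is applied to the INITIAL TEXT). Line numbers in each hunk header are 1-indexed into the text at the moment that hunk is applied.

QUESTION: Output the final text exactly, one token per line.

Answer: dnbhp
awy
uvwyw
tirml
dfz
utgm
ljgwt
mjuwf
ohd
wzjmp
plut

Derivation:
Hunk 1: at line 4 remove [kfpom,zqg,tiq] add [zus,kzuu] -> 13 lines: dnbhp awy kwz tirml zus kzuu besvf ljgwt odo lsvou ohd wzjmp plut
Hunk 2: at line 7 remove [odo,lsvou] add [mjuwf] -> 12 lines: dnbhp awy kwz tirml zus kzuu besvf ljgwt mjuwf ohd wzjmp plut
Hunk 3: at line 2 remove [kwz] add [ffwo,oqdwa] -> 13 lines: dnbhp awy ffwo oqdwa tirml zus kzuu besvf ljgwt mjuwf ohd wzjmp plut
Hunk 4: at line 5 remove [kzuu,besvf] add [utgm] -> 12 lines: dnbhp awy ffwo oqdwa tirml zus utgm ljgwt mjuwf ohd wzjmp plut
Hunk 5: at line 4 remove [zus] add [dfz] -> 12 lines: dnbhp awy ffwo oqdwa tirml dfz utgm ljgwt mjuwf ohd wzjmp plut
Hunk 6: at line 3 remove [oqdwa] add [wnzi,xuxu] -> 13 lines: dnbhp awy ffwo wnzi xuxu tirml dfz utgm ljgwt mjuwf ohd wzjmp plut
Hunk 7: at line 1 remove [ffwo,wnzi,xuxu] add [uvwyw] -> 11 lines: dnbhp awy uvwyw tirml dfz utgm ljgwt mjuwf ohd wzjmp plut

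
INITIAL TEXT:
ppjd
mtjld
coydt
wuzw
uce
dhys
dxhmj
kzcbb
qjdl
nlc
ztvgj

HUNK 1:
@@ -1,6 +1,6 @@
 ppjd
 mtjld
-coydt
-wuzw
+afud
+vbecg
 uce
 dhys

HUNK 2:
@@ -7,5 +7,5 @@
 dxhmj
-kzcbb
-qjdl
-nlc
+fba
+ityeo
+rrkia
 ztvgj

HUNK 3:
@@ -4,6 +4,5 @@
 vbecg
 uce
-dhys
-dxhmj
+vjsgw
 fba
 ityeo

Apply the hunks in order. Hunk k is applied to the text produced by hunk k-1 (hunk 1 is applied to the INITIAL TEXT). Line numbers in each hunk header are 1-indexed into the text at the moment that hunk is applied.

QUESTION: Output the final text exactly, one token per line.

Hunk 1: at line 1 remove [coydt,wuzw] add [afud,vbecg] -> 11 lines: ppjd mtjld afud vbecg uce dhys dxhmj kzcbb qjdl nlc ztvgj
Hunk 2: at line 7 remove [kzcbb,qjdl,nlc] add [fba,ityeo,rrkia] -> 11 lines: ppjd mtjld afud vbecg uce dhys dxhmj fba ityeo rrkia ztvgj
Hunk 3: at line 4 remove [dhys,dxhmj] add [vjsgw] -> 10 lines: ppjd mtjld afud vbecg uce vjsgw fba ityeo rrkia ztvgj

Answer: ppjd
mtjld
afud
vbecg
uce
vjsgw
fba
ityeo
rrkia
ztvgj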